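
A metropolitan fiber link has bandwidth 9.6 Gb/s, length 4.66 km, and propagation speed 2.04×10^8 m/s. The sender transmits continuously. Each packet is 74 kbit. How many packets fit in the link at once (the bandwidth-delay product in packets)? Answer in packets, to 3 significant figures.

2.96 packets

Propagation delay = 4660 / 204000000 = 2.28431e-05 s.
BDP = R × t_prop = 9600000000 × 2.28431e-05 = 219294 bits.
In packets of 74000 bits: 2.96 packets.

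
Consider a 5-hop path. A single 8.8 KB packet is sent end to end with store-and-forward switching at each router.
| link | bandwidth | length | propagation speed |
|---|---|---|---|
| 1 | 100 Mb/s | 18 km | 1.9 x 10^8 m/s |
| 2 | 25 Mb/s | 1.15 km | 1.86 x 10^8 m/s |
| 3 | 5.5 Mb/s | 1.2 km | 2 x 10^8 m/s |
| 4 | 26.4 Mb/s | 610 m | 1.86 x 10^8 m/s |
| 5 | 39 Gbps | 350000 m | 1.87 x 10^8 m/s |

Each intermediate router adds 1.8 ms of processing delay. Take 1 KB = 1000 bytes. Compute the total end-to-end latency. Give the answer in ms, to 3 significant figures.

L = 70400 bits.
Transmission delays (L/R per hop): 0.704, 2.816, 12.8, 2.66667, 0.00180513 ms; sum = 18.9885 ms.
Propagation delays (d/s per hop): 0.0947368, 0.0061828, 0.006, 0.00327957, 1.87166 ms; sum = 1.98186 ms.
Processing at 4 router(s): 4 × 1.8 ms = 7.2 ms.
End-to-end = 28.2 ms.

28.2 ms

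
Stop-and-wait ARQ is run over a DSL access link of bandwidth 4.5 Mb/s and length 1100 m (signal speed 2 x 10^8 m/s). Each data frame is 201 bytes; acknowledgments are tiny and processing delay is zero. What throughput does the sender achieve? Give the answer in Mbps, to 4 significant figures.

4.366 Mbps

t_tx = L/R = 1608/4500000 = 0.000357333 s.
t_prop = 1100/200000000 = 5.5e-06 s; RTT = 1.1e-05 s.
Cycle = t_tx + RTT = 0.000368333 s.
Throughput = L / cycle = 1608 / 0.000368333 = 4.366 Mbps.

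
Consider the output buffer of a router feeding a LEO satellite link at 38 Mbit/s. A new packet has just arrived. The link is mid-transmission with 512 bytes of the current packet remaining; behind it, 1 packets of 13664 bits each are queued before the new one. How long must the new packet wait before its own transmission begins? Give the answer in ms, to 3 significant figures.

Each queued packet: L/R = 13664/38000000 = 0.359579 ms.
1 queued → 0.359579 ms.
Plus remaining 4096 bits of current packet: 0.107789 ms.
Queuing delay = 0.467 ms.

0.467 ms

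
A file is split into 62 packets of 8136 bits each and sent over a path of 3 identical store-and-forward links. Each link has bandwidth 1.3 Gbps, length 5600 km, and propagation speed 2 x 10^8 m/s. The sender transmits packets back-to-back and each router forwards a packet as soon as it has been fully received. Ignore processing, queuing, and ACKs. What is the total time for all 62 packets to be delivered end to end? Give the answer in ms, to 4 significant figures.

Per-hop transmission t_tx = L/R = 8136/1300000000 = 0.00625846 ms.
Per-hop propagation t_prop = 5600000/200000000 = 28 ms.
Pipeline fill: first packet needs 3·t_tx to clear all hops; remaining 61 packets each add one t_tx.
Total = (3+62-1)·t_tx + 3·t_prop = 64·0.00625846 + 3·28 = 84.40 ms.

84.40 ms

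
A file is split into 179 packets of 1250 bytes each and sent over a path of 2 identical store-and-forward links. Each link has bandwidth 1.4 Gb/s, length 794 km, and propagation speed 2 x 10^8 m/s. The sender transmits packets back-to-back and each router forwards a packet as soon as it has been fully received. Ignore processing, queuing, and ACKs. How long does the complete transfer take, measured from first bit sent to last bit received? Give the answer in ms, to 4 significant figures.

Per-hop transmission t_tx = L/R = 10000/1400000000 = 0.00714286 ms.
Per-hop propagation t_prop = 794000/200000000 = 3.97 ms.
Pipeline fill: first packet needs 2·t_tx to clear all hops; remaining 178 packets each add one t_tx.
Total = (2+179-1)·t_tx + 2·t_prop = 180·0.00714286 + 2·3.97 = 9.226 ms.

9.226 ms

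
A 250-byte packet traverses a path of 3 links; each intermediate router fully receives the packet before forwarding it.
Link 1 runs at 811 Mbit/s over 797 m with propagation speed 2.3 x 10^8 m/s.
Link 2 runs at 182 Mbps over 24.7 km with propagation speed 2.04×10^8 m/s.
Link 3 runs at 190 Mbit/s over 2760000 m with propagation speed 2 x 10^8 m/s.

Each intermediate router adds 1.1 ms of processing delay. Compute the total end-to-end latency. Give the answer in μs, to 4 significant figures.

L = 250 × 8 = 2000 bits.
Transmission delays (L/R per hop): 2.46609, 10.989, 10.5263 μs; sum = 23.9814 μs.
Propagation delays (d/s per hop): 3.46522, 121.078, 13800 μs; sum = 13924.5 μs.
Processing at 2 router(s): 2 × 1.1 ms = 2200 μs.
End-to-end = 16150 μs.

16150 μs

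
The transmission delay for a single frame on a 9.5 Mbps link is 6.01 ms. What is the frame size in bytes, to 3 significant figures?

7140 bytes

L = R × t_tx = 9500000 b/s × 0.00601 s = 57095 bits.
In bytes: 57095 / 8 = 7140 bytes.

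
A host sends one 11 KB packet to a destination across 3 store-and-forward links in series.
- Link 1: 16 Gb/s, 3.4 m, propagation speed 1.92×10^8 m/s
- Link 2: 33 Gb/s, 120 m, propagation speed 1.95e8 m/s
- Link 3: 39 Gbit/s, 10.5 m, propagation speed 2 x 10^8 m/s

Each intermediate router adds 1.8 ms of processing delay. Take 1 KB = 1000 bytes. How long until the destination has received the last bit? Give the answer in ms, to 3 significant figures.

3.61 ms

L = 88000 bits.
Transmission delays (L/R per hop): 0.0055, 0.00266667, 0.00225641 ms; sum = 0.0104231 ms.
Propagation delays (d/s per hop): 1.77083e-05, 0.000615385, 5.25e-05 ms; sum = 0.000685593 ms.
Processing at 2 router(s): 2 × 1.8 ms = 3.6 ms.
End-to-end = 3.61 ms.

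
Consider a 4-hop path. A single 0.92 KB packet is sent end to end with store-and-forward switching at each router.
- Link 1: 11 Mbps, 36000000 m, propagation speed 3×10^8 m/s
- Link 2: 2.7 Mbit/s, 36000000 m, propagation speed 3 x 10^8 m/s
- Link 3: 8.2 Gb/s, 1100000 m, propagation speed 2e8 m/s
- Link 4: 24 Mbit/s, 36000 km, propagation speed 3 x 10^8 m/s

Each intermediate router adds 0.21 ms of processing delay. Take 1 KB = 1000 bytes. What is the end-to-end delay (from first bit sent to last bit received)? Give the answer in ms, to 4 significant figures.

L = 7360 bits.
Transmission delays (L/R per hop): 0.669091, 2.72593, 0.000897561, 0.306667 ms; sum = 3.70258 ms.
Propagation delays (d/s per hop): 120, 120, 5.5, 120 ms; sum = 365.5 ms.
Processing at 3 router(s): 3 × 0.21 ms = 0.63 ms.
End-to-end = 369.8 ms.

369.8 ms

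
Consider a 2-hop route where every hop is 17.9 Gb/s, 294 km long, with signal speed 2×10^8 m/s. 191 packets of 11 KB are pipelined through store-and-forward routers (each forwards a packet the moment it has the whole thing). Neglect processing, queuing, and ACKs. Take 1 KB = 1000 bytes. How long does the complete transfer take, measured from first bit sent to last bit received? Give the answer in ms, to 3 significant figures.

Per-hop transmission t_tx = L/R = 88000/17900000000 = 0.0049162 ms.
Per-hop propagation t_prop = 294000/200000000 = 1.47 ms.
Pipeline fill: first packet needs 2·t_tx to clear all hops; remaining 190 packets each add one t_tx.
Total = (2+191-1)·t_tx + 2·t_prop = 192·0.0049162 + 2·1.47 = 3.88 ms.

3.88 ms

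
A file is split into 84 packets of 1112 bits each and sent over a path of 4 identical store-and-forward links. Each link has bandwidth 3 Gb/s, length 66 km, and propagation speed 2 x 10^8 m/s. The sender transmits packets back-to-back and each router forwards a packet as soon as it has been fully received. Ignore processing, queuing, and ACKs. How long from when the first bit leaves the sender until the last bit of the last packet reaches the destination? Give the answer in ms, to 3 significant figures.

1.35 ms

Per-hop transmission t_tx = L/R = 1112/3000000000 = 0.000370667 ms.
Per-hop propagation t_prop = 66000/200000000 = 0.33 ms.
Pipeline fill: first packet needs 4·t_tx to clear all hops; remaining 83 packets each add one t_tx.
Total = (4+84-1)·t_tx + 4·t_prop = 87·0.000370667 + 4·0.33 = 1.35 ms.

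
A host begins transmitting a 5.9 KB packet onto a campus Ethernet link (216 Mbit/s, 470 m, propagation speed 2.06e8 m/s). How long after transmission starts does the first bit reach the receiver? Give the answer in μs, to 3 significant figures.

First bit experiences only propagation delay: d/s = 470/206000000 = 2.28 μs.

2.28 μs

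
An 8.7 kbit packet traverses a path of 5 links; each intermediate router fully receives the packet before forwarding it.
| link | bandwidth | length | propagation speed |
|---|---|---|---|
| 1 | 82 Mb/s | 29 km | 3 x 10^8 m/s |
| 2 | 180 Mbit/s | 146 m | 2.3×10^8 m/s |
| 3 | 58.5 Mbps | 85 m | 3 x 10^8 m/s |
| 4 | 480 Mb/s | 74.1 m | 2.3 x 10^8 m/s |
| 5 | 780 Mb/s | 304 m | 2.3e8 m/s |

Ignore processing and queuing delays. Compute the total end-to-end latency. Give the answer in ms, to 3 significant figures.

0.432 ms

L = 8700 bits.
Transmission delays (L/R per hop): 0.106098, 0.0483333, 0.148718, 0.018125, 0.0111538 ms; sum = 0.332428 ms.
Propagation delays (d/s per hop): 0.0966667, 0.000634783, 0.000283333, 0.000322174, 0.00132174 ms; sum = 0.0992287 ms.
End-to-end = 0.432 ms.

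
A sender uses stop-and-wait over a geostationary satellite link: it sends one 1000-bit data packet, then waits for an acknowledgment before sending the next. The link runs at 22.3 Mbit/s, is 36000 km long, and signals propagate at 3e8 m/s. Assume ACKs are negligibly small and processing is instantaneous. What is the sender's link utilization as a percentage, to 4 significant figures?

0.01868 %

t_tx = L/R = 1000/22300000 = 4.4843e-05 s.
t_prop = 36000000/300000000 = 0.12 s; RTT = 0.24 s.
Cycle = t_tx + RTT = 0.240045 s.
Utilization = t_tx / cycle = 4.4843e-05/0.240045 = 0.01868 %.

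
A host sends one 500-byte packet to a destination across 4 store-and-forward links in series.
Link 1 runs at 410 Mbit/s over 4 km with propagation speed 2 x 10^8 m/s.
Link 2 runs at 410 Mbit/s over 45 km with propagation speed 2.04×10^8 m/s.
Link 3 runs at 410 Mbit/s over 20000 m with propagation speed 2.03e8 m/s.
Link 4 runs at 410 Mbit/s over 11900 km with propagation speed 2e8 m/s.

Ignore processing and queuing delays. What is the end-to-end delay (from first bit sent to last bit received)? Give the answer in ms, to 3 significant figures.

L = 500 × 8 = 4000 bits.
Transmission delay per hop = L/R = 4000/410000000 = 0.0097561 ms; 4 hops → 0.0390244 ms.
Propagation delays (d/s per hop): 0.02, 0.220588, 0.0985222, 59.5 ms; sum = 59.8391 ms.
End-to-end = 59.9 ms.

59.9 ms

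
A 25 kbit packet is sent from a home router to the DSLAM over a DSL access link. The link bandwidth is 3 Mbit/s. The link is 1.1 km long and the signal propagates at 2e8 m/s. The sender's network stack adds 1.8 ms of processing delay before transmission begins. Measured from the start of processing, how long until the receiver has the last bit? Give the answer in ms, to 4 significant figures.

10.14 ms

L = 25000 bits.
Transmission delay = L/R = 25000 / 3000000 = 8.33333 ms.
Propagation delay = d/s = 1100 m / 200000000 m/s = 0.0055 ms.
Plus processing delay 1.8 ms = 1.8 ms.
Total = 10.14 ms.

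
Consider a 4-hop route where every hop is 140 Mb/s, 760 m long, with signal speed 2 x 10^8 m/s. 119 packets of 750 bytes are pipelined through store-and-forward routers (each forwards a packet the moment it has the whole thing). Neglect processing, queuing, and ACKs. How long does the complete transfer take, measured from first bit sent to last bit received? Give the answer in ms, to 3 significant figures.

5.24 ms

Per-hop transmission t_tx = L/R = 6000/140000000 = 0.0428571 ms.
Per-hop propagation t_prop = 760/200000000 = 0.0038 ms.
Pipeline fill: first packet needs 4·t_tx to clear all hops; remaining 118 packets each add one t_tx.
Total = (4+119-1)·t_tx + 4·t_prop = 122·0.0428571 + 4·0.0038 = 5.24 ms.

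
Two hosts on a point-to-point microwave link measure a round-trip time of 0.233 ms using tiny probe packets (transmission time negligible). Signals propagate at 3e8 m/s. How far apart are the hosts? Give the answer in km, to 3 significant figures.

One-way propagation = RTT/2 = 0.1165 ms.
d = s × t = 300000000 × 0.0001165 = 35.0 km.

35.0 km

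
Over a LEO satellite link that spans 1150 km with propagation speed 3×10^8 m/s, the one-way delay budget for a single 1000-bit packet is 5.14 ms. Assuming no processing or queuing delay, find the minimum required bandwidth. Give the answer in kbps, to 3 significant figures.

765 kbps

Propagation delay = 1150000 / 300000000 = 3.83333 ms.
Transmission budget = 5.14 − 3.83333 = 1.30667 ms.
R ≥ L / t_tx = 1000 bits / 0.00130667 s = 765 kbps.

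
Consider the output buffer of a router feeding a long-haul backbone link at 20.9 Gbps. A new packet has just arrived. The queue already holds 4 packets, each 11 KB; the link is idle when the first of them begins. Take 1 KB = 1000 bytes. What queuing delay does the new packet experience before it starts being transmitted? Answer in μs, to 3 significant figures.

Each queued packet: L/R = 88000/20900000000 = 4.21053 μs.
4 queued → 16.8421 μs.
Queuing delay = 16.8 μs.

16.8 μs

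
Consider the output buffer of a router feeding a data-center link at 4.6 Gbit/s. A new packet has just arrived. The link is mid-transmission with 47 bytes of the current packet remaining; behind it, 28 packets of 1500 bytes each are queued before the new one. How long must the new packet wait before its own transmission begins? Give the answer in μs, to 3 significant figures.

73.1 μs

Each queued packet: L/R = 12000/4600000000 = 2.6087 μs.
28 queued → 73.0435 μs.
Plus remaining 376 bits of current packet: 0.0817391 μs.
Queuing delay = 73.1 μs.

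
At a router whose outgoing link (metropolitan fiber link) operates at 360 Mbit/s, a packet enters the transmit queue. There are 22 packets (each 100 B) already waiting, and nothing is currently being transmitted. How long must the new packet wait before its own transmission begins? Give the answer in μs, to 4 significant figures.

Each queued packet: L/R = 800/360000000 = 2.22222 μs.
22 queued → 48.8889 μs.
Queuing delay = 48.89 μs.

48.89 μs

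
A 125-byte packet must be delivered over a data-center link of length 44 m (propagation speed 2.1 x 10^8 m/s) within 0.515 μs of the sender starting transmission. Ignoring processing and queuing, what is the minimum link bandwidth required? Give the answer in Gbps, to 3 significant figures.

L = 1000 bits.
Propagation delay = 44 / 210000000 = 0.209524 μs.
Transmission budget = 0.515 − 0.209524 = 0.305476 μs.
R ≥ L / t_tx = 1000 bits / 3.05476e-07 s = 3.27 Gbps.

3.27 Gbps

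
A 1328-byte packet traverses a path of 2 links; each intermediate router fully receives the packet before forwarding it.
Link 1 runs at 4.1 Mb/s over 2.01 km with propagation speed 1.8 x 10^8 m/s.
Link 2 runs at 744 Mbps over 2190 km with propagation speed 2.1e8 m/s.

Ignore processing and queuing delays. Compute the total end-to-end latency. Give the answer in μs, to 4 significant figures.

13050 μs

L = 1328 × 8 = 10624 bits.
Transmission delays (L/R per hop): 2591.22, 14.2796 μs; sum = 2605.5 μs.
Propagation delays (d/s per hop): 11.1667, 10428.6 μs; sum = 10439.7 μs.
End-to-end = 13050 μs.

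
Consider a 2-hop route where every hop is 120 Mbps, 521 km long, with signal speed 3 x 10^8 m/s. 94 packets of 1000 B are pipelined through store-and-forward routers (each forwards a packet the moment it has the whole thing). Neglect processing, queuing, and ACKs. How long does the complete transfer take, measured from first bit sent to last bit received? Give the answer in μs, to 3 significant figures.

9810 μs

Per-hop transmission t_tx = L/R = 8000/120000000 = 66.6667 μs.
Per-hop propagation t_prop = 521000/300000000 = 1736.67 μs.
Pipeline fill: first packet needs 2·t_tx to clear all hops; remaining 93 packets each add one t_tx.
Total = (2+94-1)·t_tx + 2·t_prop = 95·66.6667 + 2·1736.67 = 9810 μs.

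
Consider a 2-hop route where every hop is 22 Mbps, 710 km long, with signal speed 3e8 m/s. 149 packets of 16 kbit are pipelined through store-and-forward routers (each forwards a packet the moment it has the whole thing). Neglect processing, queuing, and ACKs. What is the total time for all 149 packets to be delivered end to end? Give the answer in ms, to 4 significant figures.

113.8 ms

Per-hop transmission t_tx = L/R = 16000/22000000 = 0.727273 ms.
Per-hop propagation t_prop = 710000/300000000 = 2.36667 ms.
Pipeline fill: first packet needs 2·t_tx to clear all hops; remaining 148 packets each add one t_tx.
Total = (2+149-1)·t_tx + 2·t_prop = 150·0.727273 + 2·2.36667 = 113.8 ms.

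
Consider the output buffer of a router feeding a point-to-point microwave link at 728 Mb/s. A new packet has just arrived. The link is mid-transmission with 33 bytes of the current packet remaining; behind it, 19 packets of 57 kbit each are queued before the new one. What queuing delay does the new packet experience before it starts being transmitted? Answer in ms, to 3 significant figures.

Each queued packet: L/R = 57000/728000000 = 0.0782967 ms.
19 queued → 1.48764 ms.
Plus remaining 264 bits of current packet: 0.000362637 ms.
Queuing delay = 1.49 ms.

1.49 ms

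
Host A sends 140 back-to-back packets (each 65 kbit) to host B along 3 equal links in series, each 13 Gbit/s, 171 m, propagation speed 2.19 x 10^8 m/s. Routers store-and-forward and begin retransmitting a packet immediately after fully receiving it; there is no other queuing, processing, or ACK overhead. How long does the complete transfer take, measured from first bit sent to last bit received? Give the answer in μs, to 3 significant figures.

Per-hop transmission t_tx = L/R = 65000/13000000000 = 5 μs.
Per-hop propagation t_prop = 171/219000000 = 0.780822 μs.
Pipeline fill: first packet needs 3·t_tx to clear all hops; remaining 139 packets each add one t_tx.
Total = (3+140-1)·t_tx + 3·t_prop = 142·5 + 3·0.780822 = 712 μs.

712 μs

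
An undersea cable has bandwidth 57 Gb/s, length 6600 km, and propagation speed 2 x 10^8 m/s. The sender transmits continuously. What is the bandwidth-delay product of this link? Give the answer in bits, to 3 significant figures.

Propagation delay = 6600000 / 200000000 = 0.033 s.
BDP = R × t_prop = 57000000000 × 0.033 = 1881000000 bits.

1880000000 bits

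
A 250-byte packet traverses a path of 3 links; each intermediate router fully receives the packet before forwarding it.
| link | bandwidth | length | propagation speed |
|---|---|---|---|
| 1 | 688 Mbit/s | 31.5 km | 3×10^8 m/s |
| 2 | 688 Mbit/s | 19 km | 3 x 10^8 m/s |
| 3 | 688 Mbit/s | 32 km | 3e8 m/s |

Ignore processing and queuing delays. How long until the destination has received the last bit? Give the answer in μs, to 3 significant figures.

284 μs

L = 250 × 8 = 2000 bits.
Transmission delay per hop = L/R = 2000/688000000 = 2.90698 μs; 3 hops → 8.72093 μs.
Propagation delays (d/s per hop): 105, 63.3333, 106.667 μs; sum = 275 μs.
End-to-end = 284 μs.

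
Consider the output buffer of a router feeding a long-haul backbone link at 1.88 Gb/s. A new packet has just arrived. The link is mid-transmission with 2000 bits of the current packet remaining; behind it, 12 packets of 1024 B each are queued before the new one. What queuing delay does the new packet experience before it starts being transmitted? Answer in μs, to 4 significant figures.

Each queued packet: L/R = 8192/1880000000 = 4.35745 μs.
12 queued → 52.2894 μs.
Plus remaining 2000 bits of current packet: 1.06383 μs.
Queuing delay = 53.35 μs.

53.35 μs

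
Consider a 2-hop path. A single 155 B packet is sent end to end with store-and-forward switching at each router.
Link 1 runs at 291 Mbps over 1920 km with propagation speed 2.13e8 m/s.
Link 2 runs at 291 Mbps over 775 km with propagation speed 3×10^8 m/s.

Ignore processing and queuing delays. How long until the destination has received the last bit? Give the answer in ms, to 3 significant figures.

11.6 ms

L = 155 × 8 = 1240 bits.
Transmission delay per hop = L/R = 1240/291000000 = 0.00426117 ms; 2 hops → 0.00852234 ms.
Propagation delays (d/s per hop): 9.01408, 2.58333 ms; sum = 11.5974 ms.
End-to-end = 11.6 ms.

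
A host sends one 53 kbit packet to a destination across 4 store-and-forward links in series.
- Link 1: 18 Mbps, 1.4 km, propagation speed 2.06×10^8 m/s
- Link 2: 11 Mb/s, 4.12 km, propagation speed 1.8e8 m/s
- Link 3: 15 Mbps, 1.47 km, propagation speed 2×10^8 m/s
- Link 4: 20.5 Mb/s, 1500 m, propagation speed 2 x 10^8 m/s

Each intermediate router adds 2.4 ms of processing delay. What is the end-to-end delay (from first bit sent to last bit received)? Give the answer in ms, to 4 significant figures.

21.13 ms

L = 53000 bits.
Transmission delays (L/R per hop): 2.94444, 4.81818, 3.53333, 2.58537 ms; sum = 13.8813 ms.
Propagation delays (d/s per hop): 0.00679612, 0.0228889, 0.00735, 0.0075 ms; sum = 0.044535 ms.
Processing at 3 router(s): 3 × 2.4 ms = 7.2 ms.
End-to-end = 21.13 ms.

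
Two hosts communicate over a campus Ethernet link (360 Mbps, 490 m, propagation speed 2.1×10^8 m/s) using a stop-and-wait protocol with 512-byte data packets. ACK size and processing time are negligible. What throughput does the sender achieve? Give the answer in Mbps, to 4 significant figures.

255.3 Mbps

t_tx = L/R = 4096/360000000 = 1.13778e-05 s.
t_prop = 490/210000000 = 2.33333e-06 s; RTT = 4.66667e-06 s.
Cycle = t_tx + RTT = 1.60444e-05 s.
Throughput = L / cycle = 4096 / 1.60444e-05 = 255.3 Mbps.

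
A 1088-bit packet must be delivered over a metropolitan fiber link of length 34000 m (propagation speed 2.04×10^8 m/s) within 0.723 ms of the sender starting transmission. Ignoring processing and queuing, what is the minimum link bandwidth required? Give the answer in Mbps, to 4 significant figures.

Propagation delay = 34000 / 204000000 = 0.166667 ms.
Transmission budget = 0.723 − 0.166667 = 0.556333 ms.
R ≥ L / t_tx = 1088 bits / 0.000556333 s = 1.956 Mbps.

1.956 Mbps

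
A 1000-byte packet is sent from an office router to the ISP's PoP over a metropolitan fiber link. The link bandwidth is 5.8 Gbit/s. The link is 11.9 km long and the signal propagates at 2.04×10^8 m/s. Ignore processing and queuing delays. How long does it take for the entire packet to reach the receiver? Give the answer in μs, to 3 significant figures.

L = 1000 × 8 = 8000 bits.
Transmission delay = L/R = 8000 / 5800000000 = 1.37931 μs.
Propagation delay = d/s = 11900 m / 204000000 m/s = 58.3333 μs.
Total = 59.7 μs.

59.7 μs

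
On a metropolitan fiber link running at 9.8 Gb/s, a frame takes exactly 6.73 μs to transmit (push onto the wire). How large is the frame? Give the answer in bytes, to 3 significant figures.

8240 bytes

L = R × t_tx = 9800000000 b/s × 6.73e-06 s = 65954 bits.
In bytes: 65954 / 8 = 8240 bytes.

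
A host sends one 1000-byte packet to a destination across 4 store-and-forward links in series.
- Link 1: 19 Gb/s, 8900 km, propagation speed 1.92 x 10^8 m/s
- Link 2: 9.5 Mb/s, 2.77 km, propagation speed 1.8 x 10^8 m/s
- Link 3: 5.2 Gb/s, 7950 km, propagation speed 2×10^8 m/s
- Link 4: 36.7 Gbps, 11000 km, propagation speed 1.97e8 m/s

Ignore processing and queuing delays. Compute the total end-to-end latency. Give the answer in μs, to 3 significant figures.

L = 1000 × 8 = 8000 bits.
Transmission delays (L/R per hop): 0.421053, 842.105, 1.53846, 0.217984 μs; sum = 844.283 μs.
Propagation delays (d/s per hop): 46354.2, 15.3889, 39750, 55837.6 μs; sum = 141957 μs.
End-to-end = 143000 μs.

143000 μs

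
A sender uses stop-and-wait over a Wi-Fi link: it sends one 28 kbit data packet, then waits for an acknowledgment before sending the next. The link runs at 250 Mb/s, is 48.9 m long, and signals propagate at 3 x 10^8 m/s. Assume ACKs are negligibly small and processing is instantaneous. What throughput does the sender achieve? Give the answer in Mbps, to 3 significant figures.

t_tx = L/R = 28000/250000000 = 0.000112 s.
t_prop = 48.9/300000000 = 1.63e-07 s; RTT = 3.26e-07 s.
Cycle = t_tx + RTT = 0.000112326 s.
Throughput = L / cycle = 28000 / 0.000112326 = 249 Mbps.

249 Mbps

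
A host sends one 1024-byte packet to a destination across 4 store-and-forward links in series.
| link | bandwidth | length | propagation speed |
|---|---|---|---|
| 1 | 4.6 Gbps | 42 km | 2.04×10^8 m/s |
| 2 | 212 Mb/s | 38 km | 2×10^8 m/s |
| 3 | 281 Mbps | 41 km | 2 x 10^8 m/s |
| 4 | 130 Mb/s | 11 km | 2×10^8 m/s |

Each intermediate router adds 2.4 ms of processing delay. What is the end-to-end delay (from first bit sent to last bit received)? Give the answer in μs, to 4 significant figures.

7988 μs

L = 1024 × 8 = 8192 bits.
Transmission delays (L/R per hop): 1.78087, 38.6415, 29.153, 63.0154 μs; sum = 132.591 μs.
Propagation delays (d/s per hop): 205.882, 190, 205, 55 μs; sum = 655.882 μs.
Processing at 3 router(s): 3 × 2.4 ms = 7200 μs.
End-to-end = 7988 μs.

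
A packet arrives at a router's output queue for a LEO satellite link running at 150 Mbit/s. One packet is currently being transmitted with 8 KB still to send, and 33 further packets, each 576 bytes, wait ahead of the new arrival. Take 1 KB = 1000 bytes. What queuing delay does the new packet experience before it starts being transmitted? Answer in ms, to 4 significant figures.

Each queued packet: L/R = 4608/150000000 = 0.03072 ms.
33 queued → 1.01376 ms.
Plus remaining 64000 bits of current packet: 0.426667 ms.
Queuing delay = 1.440 ms.

1.440 ms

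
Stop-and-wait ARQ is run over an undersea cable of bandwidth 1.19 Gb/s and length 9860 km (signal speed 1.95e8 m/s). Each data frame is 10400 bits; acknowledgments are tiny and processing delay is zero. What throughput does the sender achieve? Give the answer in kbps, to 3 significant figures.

t_tx = L/R = 10400/1190000000 = 8.7395e-06 s.
t_prop = 9860000/195000000 = 0.0505641 s; RTT = 0.101128 s.
Cycle = t_tx + RTT = 0.101137 s.
Throughput = L / cycle = 10400 / 0.101137 = 103 kbps.

103 kbps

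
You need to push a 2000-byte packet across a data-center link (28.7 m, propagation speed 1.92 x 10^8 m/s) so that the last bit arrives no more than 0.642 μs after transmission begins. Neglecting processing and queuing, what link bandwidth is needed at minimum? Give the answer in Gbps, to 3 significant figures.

32.5 Gbps

L = 16000 bits.
Propagation delay = 28.7 / 192000000 = 0.149479 μs.
Transmission budget = 0.642 − 0.149479 = 0.492521 μs.
R ≥ L / t_tx = 16000 bits / 4.92521e-07 s = 32.5 Gbps.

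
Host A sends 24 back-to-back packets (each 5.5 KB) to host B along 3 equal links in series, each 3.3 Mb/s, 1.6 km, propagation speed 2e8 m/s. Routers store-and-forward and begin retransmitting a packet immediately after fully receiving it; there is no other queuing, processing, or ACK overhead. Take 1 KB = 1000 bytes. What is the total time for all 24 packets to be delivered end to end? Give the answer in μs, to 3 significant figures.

Per-hop transmission t_tx = L/R = 44000/3300000 = 13333.3 μs.
Per-hop propagation t_prop = 1600/200000000 = 8 μs.
Pipeline fill: first packet needs 3·t_tx to clear all hops; remaining 23 packets each add one t_tx.
Total = (3+24-1)·t_tx + 3·t_prop = 26·13333.3 + 3·8 = 347000 μs.

347000 μs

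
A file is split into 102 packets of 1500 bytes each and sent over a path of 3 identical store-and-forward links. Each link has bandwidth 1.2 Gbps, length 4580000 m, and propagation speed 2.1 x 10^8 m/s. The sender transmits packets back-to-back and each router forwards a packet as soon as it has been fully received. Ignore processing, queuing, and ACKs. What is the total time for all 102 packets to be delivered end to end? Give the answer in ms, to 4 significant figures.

66.47 ms

Per-hop transmission t_tx = L/R = 12000/1200000000 = 0.01 ms.
Per-hop propagation t_prop = 4580000/210000000 = 21.8095 ms.
Pipeline fill: first packet needs 3·t_tx to clear all hops; remaining 101 packets each add one t_tx.
Total = (3+102-1)·t_tx + 3·t_prop = 104·0.01 + 3·21.8095 = 66.47 ms.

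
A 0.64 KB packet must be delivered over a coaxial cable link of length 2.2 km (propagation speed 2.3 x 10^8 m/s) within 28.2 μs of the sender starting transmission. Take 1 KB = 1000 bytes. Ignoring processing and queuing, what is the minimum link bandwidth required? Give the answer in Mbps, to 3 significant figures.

L = 5120 bits.
Propagation delay = 2200 / 2.3e+08 = 9.56522 μs.
Transmission budget = 28.2 − 9.56522 = 18.6348 μs.
R ≥ L / t_tx = 5120 bits / 1.86348e-05 s = 275 Mbps.

275 Mbps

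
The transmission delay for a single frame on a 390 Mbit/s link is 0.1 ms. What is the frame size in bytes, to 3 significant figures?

L = R × t_tx = 390000000 b/s × 0.0001 s = 39000 bits.
In bytes: 39000 / 8 = 4880 bytes.

4880 bytes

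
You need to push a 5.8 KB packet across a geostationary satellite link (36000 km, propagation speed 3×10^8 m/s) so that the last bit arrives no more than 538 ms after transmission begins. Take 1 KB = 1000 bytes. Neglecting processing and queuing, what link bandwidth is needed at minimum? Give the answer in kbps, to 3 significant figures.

L = 46400 bits.
Propagation delay = 36000000 / 300000000 = 120 ms.
Transmission budget = 538 − 120 = 418 ms.
R ≥ L / t_tx = 46400 bits / 0.418 s = 111 kbps.

111 kbps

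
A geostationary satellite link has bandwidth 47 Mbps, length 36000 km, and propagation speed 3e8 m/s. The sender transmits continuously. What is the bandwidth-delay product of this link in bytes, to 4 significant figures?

705000 bytes

Propagation delay = 36000000 / 300000000 = 0.12 s.
BDP = R × t_prop = 47000000 × 0.12 = 5640000 bits.
In bytes: 5640000/8 = 705000 bytes.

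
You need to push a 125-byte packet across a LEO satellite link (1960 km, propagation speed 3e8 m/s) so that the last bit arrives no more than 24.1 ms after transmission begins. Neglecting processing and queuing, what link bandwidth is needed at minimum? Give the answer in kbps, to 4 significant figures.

L = 1000 bits.
Propagation delay = 1960000 / 300000000 = 6.53333 ms.
Transmission budget = 24.1 − 6.53333 = 17.5667 ms.
R ≥ L / t_tx = 1000 bits / 0.0175667 s = 56.93 kbps.

56.93 kbps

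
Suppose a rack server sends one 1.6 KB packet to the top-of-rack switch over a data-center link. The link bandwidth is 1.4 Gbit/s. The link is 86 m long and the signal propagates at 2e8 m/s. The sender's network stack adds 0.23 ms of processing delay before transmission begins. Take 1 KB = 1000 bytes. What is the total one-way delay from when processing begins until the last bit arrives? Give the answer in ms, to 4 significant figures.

L = 12800 bits.
Transmission delay = L/R = 12800 / 1400000000 = 0.00914286 ms.
Propagation delay = d/s = 86 m / 200000000 m/s = 0.00043 ms.
Plus processing delay 0.23 ms = 0.23 ms.
Total = 0.2396 ms.

0.2396 ms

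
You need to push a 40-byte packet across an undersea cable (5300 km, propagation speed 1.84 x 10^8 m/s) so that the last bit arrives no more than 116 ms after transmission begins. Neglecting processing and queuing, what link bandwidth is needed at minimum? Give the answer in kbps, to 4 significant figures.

3.670 kbps

L = 320 bits.
Propagation delay = 5300000 / 184000000 = 28.8043 ms.
Transmission budget = 116 − 28.8043 = 87.1957 ms.
R ≥ L / t_tx = 320 bits / 0.0871957 s = 3.670 kbps.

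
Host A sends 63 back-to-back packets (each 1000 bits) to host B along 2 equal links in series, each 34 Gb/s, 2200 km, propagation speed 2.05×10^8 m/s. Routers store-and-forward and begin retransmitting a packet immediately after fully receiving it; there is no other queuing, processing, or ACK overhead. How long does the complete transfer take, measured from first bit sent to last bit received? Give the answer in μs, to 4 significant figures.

Per-hop transmission t_tx = L/R = 1000/34000000000 = 0.0294118 μs.
Per-hop propagation t_prop = 2200000/2.05e+08 = 10731.7 μs.
Pipeline fill: first packet needs 2·t_tx to clear all hops; remaining 62 packets each add one t_tx.
Total = (2+63-1)·t_tx + 2·t_prop = 64·0.0294118 + 2·10731.7 = 21470 μs.

21470 μs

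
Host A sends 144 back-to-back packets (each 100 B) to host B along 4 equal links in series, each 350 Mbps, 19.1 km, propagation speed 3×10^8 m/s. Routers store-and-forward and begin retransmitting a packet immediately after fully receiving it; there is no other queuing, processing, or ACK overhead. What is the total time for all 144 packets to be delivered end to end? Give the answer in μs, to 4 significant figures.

590.7 μs

Per-hop transmission t_tx = L/R = 800/350000000 = 2.28571 μs.
Per-hop propagation t_prop = 19100/300000000 = 63.6667 μs.
Pipeline fill: first packet needs 4·t_tx to clear all hops; remaining 143 packets each add one t_tx.
Total = (4+144-1)·t_tx + 4·t_prop = 147·2.28571 + 4·63.6667 = 590.7 μs.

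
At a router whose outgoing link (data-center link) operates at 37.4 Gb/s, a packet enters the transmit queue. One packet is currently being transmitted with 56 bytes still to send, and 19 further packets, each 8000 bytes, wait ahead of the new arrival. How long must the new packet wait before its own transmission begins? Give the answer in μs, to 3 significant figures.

32.5 μs

Each queued packet: L/R = 64000/37400000000 = 1.71123 μs.
19 queued → 32.5134 μs.
Plus remaining 448 bits of current packet: 0.0119786 μs.
Queuing delay = 32.5 μs.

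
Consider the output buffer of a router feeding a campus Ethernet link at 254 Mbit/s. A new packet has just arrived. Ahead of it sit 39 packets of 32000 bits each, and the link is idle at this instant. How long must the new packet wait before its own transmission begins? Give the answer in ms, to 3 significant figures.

Each queued packet: L/R = 32000/254000000 = 0.125984 ms.
39 queued → 4.91339 ms.
Queuing delay = 4.91 ms.

4.91 ms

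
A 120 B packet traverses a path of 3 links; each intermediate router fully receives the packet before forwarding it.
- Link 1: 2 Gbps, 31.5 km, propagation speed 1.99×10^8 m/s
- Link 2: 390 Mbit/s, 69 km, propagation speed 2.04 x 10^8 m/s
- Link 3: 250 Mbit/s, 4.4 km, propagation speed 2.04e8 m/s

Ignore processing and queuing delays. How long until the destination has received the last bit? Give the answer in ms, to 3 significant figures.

0.525 ms

L = 120 × 8 = 960 bits.
Transmission delays (L/R per hop): 0.00048, 0.00246154, 0.00384 ms; sum = 0.00678154 ms.
Propagation delays (d/s per hop): 0.158291, 0.338235, 0.0215686 ms; sum = 0.518095 ms.
End-to-end = 0.525 ms.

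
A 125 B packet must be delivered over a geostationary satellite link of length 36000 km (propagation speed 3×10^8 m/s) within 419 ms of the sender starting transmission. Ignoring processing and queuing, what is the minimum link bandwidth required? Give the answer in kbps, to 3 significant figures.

3.34 kbps

L = 1000 bits.
Propagation delay = 36000000 / 300000000 = 120 ms.
Transmission budget = 419 − 120 = 299 ms.
R ≥ L / t_tx = 1000 bits / 0.299 s = 3.34 kbps.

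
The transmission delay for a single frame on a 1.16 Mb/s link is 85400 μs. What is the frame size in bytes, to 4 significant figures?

L = R × t_tx = 1160000 b/s × 0.0854 s = 99064 bits.
In bytes: 99064 / 8 = 12380 bytes.

12380 bytes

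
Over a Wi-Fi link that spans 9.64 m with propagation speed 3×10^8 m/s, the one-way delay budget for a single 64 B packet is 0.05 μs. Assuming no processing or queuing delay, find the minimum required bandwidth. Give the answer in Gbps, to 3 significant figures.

28.7 Gbps

L = 512 bits.
Propagation delay = 9.64 / 300000000 = 0.0321333 μs.
Transmission budget = 0.05 − 0.0321333 = 0.0178667 μs.
R ≥ L / t_tx = 512 bits / 1.78667e-08 s = 28.7 Gbps.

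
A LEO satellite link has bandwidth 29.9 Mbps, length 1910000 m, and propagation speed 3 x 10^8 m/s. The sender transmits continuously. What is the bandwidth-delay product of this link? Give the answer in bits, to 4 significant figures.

190400 bits

Propagation delay = 1910000 / 300000000 = 0.00636667 s.
BDP = R × t_prop = 29900000 × 0.00636667 = 190363 bits.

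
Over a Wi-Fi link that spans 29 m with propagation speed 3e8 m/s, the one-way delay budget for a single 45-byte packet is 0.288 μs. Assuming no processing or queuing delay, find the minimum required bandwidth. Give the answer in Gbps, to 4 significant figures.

1.882 Gbps

L = 360 bits.
Propagation delay = 29 / 300000000 = 0.0966667 μs.
Transmission budget = 0.288 − 0.0966667 = 0.191333 μs.
R ≥ L / t_tx = 360 bits / 1.91333e-07 s = 1.882 Gbps.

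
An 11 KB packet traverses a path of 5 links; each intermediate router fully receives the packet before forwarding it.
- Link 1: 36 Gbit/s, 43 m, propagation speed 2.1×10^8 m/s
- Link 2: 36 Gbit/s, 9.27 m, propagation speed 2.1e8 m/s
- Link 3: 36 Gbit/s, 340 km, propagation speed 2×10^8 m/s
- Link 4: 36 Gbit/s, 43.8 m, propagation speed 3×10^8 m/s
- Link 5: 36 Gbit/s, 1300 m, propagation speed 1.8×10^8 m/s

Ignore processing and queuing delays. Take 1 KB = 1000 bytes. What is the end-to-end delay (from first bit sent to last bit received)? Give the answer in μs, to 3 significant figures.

L = 88000 bits.
Transmission delay per hop = L/R = 88000/36000000000 = 2.44444 μs; 5 hops → 12.2222 μs.
Propagation delays (d/s per hop): 0.204762, 0.0441429, 1700, 0.146, 7.22222 μs; sum = 1707.62 μs.
End-to-end = 1720 μs.

1720 μs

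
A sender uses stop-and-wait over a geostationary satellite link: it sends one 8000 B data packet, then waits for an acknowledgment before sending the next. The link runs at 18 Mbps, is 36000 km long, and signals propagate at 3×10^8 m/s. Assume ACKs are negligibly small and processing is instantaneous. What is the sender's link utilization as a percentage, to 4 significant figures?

1.460 %

t_tx = L/R = 64000/18000000 = 0.00355556 s.
t_prop = 36000000/300000000 = 0.12 s; RTT = 0.24 s.
Cycle = t_tx + RTT = 0.243556 s.
Utilization = t_tx / cycle = 0.00355556/0.243556 = 1.460 %.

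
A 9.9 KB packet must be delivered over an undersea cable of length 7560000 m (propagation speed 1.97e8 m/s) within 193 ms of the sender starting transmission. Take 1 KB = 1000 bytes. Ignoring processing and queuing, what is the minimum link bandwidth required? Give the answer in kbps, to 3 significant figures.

512 kbps

L = 79200 bits.
Propagation delay = 7560000 / 197000000 = 38.3756 ms.
Transmission budget = 193 − 38.3756 = 154.624 ms.
R ≥ L / t_tx = 79200 bits / 0.154624 s = 512 kbps.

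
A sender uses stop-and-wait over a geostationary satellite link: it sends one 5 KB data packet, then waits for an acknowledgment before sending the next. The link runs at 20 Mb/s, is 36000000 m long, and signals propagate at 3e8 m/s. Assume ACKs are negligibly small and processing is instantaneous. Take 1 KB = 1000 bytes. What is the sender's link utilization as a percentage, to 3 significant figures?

t_tx = L/R = 40000/20000000 = 0.002 s.
t_prop = 36000000/300000000 = 0.12 s; RTT = 0.24 s.
Cycle = t_tx + RTT = 0.242 s.
Utilization = t_tx / cycle = 0.002/0.242 = 0.826 %.

0.826 %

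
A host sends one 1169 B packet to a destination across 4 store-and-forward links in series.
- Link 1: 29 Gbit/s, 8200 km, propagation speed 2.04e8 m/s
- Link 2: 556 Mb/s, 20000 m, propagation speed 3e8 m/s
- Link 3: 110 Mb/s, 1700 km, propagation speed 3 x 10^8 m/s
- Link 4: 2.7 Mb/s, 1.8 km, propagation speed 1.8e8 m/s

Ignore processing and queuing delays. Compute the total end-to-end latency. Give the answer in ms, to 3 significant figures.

L = 1169 × 8 = 9352 bits.
Transmission delays (L/R per hop): 0.000322483, 0.0168201, 0.0850182, 3.4637 ms; sum = 3.56586 ms.
Propagation delays (d/s per hop): 40.1961, 0.0666667, 5.66667, 0.01 ms; sum = 45.9394 ms.
End-to-end = 49.5 ms.

49.5 ms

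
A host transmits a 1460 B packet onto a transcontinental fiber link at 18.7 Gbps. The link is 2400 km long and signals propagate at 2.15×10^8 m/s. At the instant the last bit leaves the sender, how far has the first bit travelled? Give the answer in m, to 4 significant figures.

t_tx = L/R = 11680/18700000000 = 6.24599e-07 s.
Distance = s × t_tx = 215000000 × 6.24599e-07 = 134.3 m.

134.3 m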